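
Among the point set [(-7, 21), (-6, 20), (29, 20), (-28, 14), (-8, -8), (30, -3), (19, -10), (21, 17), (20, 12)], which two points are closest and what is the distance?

Computing all pairwise distances among 9 points:

d((-7, 21), (-6, 20)) = 1.4142 <-- minimum
d((-7, 21), (29, 20)) = 36.0139
d((-7, 21), (-28, 14)) = 22.1359
d((-7, 21), (-8, -8)) = 29.0172
d((-7, 21), (30, -3)) = 44.1022
d((-7, 21), (19, -10)) = 40.4599
d((-7, 21), (21, 17)) = 28.2843
d((-7, 21), (20, 12)) = 28.4605
d((-6, 20), (29, 20)) = 35.0
d((-6, 20), (-28, 14)) = 22.8035
d((-6, 20), (-8, -8)) = 28.0713
d((-6, 20), (30, -3)) = 42.72
d((-6, 20), (19, -10)) = 39.0512
d((-6, 20), (21, 17)) = 27.1662
d((-6, 20), (20, 12)) = 27.2029
d((29, 20), (-28, 14)) = 57.3149
d((29, 20), (-8, -8)) = 46.4004
d((29, 20), (30, -3)) = 23.0217
d((29, 20), (19, -10)) = 31.6228
d((29, 20), (21, 17)) = 8.544
d((29, 20), (20, 12)) = 12.0416
d((-28, 14), (-8, -8)) = 29.7321
d((-28, 14), (30, -3)) = 60.4401
d((-28, 14), (19, -10)) = 52.7731
d((-28, 14), (21, 17)) = 49.0918
d((-28, 14), (20, 12)) = 48.0416
d((-8, -8), (30, -3)) = 38.3275
d((-8, -8), (19, -10)) = 27.074
d((-8, -8), (21, 17)) = 38.2884
d((-8, -8), (20, 12)) = 34.4093
d((30, -3), (19, -10)) = 13.0384
d((30, -3), (21, 17)) = 21.9317
d((30, -3), (20, 12)) = 18.0278
d((19, -10), (21, 17)) = 27.074
d((19, -10), (20, 12)) = 22.0227
d((21, 17), (20, 12)) = 5.099

Closest pair: (-7, 21) and (-6, 20) with distance 1.4142

The closest pair is (-7, 21) and (-6, 20) with Euclidean distance 1.4142. For 9 points, brute-force pairwise comparison is shown above. For large n, the divide-and-conquer algorithm (sort by x, recurse on halves, check the dividing strip) achieves O(n log n).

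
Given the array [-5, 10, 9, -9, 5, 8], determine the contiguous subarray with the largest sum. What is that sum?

Using Kadane's algorithm on [-5, 10, 9, -9, 5, 8]:

Scanning through the array:
Position 1 (value 10): max_ending_here = 10, max_so_far = 10
Position 2 (value 9): max_ending_here = 19, max_so_far = 19
Position 3 (value -9): max_ending_here = 10, max_so_far = 19
Position 4 (value 5): max_ending_here = 15, max_so_far = 19
Position 5 (value 8): max_ending_here = 23, max_so_far = 23

Maximum subarray: [10, 9, -9, 5, 8]
Maximum sum: 23

The maximum subarray is [10, 9, -9, 5, 8] with sum 23. This subarray runs from index 1 to index 5.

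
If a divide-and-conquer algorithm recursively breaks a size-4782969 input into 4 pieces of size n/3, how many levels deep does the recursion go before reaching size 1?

For divide and conquer with division factor 3:

Problem sizes at each level:
Level 0: 4782969
Level 1: 1594323
Level 2: 531441
Level 3: 177147
Level 4: 59049
Level 5: 19683
Level 6: 6561
Level 7: 2187
Level 8: 729
Level 9: 243
Level 10: 81
Level 11: 27
Level 12: 9
Level 13: 3
Level 14: 1

The root is level 0 and the size-1 base case is level 14 (the tree spans levels 0 through 14, i.e. 15 levels counting the root), so the depth is the number of divisions: log_3(4782969) = 14

The recursion tree depth is log_3(4782969) = 14. At each level, the problem size is divided by 3, so it takes 14 divisions to reduce to a base case of size 1. The algorithm makes 4 recursive calls at each level.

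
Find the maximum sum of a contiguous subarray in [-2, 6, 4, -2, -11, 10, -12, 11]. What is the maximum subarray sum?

Using Kadane's algorithm on [-2, 6, 4, -2, -11, 10, -12, 11]:

Scanning through the array:
Position 1 (value 6): max_ending_here = 6, max_so_far = 6
Position 2 (value 4): max_ending_here = 10, max_so_far = 10
Position 3 (value -2): max_ending_here = 8, max_so_far = 10
Position 4 (value -11): max_ending_here = -3, max_so_far = 10
Position 5 (value 10): max_ending_here = 10, max_so_far = 10
Position 6 (value -12): max_ending_here = -2, max_so_far = 10
Position 7 (value 11): max_ending_here = 11, max_so_far = 11

Maximum subarray: [11]
Maximum sum: 11

The maximum subarray is [11] with sum 11. This subarray runs from index 7 to index 7.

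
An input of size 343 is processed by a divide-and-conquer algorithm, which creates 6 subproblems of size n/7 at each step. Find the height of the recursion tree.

For divide and conquer with division factor 7:

Problem sizes at each level:
Level 0: 343
Level 1: 49
Level 2: 7
Level 3: 1

The root is level 0 and the size-1 base case is level 3 (the tree spans levels 0 through 3, i.e. 4 levels counting the root), so the depth is the number of divisions: log_7(343) = 3

The recursion tree depth is log_7(343) = 3. At each level, the problem size is divided by 7, so it takes 3 divisions to reduce to a base case of size 1. The algorithm makes 6 recursive calls at each level.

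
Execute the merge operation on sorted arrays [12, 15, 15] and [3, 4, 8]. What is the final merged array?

Merging process:

Compare 12 vs 3: take 3 from right. Merged: [3]
Compare 12 vs 4: take 4 from right. Merged: [3, 4]
Compare 12 vs 8: take 8 from right. Merged: [3, 4, 8]
Append remaining from left: [12, 15, 15]. Merged: [3, 4, 8, 12, 15, 15]

Final merged array: [3, 4, 8, 12, 15, 15]
Total comparisons: 3

The merged array is [3, 4, 8, 12, 15, 15], requiring 3 comparisons. The merge step runs in O(n) time where n is the total number of elements.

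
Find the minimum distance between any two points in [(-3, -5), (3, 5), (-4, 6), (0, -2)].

Computing all pairwise distances among 4 points:

d((-3, -5), (3, 5)) = 11.6619
d((-3, -5), (-4, 6)) = 11.0454
d((-3, -5), (0, -2)) = 4.2426 <-- minimum
d((3, 5), (-4, 6)) = 7.0711
d((3, 5), (0, -2)) = 7.6158
d((-4, 6), (0, -2)) = 8.9443

Closest pair: (-3, -5) and (0, -2) with distance 4.2426

The closest pair is (-3, -5) and (0, -2) with Euclidean distance 4.2426. For 4 points, brute-force pairwise comparison is shown above. For large n, the divide-and-conquer algorithm (sort by x, recurse on halves, check the dividing strip) achieves O(n log n).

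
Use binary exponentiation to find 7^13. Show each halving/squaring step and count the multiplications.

Computing 7^13 by squaring (build up from 7^1; each line after the first costs one multiplication):

7^1 = 7
7^2 = (7^1)^2 = 7^2 = 49
7^3 = 7 * 7^2 = 7 * 49 = 343
7^6 = (7^3)^2 = 343^2 = 117649
7^12 = (7^6)^2 = 117649^2 = 13841287201
7^13 = 7 * 7^12 = 7 * 13841287201 = 96889010407

Result: 96889010407
Multiplications needed: 5 (5 lines after 7^1)

7^13 = 96889010407. Using exponentiation by squaring, this requires 5 multiplications. The key idea: if the exponent is even, square the half-power; if odd, multiply by the base once.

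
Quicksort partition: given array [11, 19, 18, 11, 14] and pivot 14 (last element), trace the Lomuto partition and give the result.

Lomuto partition with pivot = 14:

Initial array: [11, 19, 18, 11, 14]

arr[0]=11 <= 14: swap with position 0, array becomes [11, 19, 18, 11, 14]
arr[1]=19 > 14: no swap
arr[2]=18 > 14: no swap
arr[3]=11 <= 14: swap with position 1, array becomes [11, 11, 18, 19, 14]

Place pivot at position 2: [11, 11, 14, 19, 18]
Pivot position: 2

After partitioning with pivot 14, the array becomes [11, 11, 14, 19, 18]. The pivot is placed at index 2. All elements to the left of the pivot are <= 14, and all elements to the right are > 14.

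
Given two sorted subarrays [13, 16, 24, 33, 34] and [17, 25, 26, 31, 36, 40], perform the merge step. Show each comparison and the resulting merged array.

Merging process:

Compare 13 vs 17: take 13 from left. Merged: [13]
Compare 16 vs 17: take 16 from left. Merged: [13, 16]
Compare 24 vs 17: take 17 from right. Merged: [13, 16, 17]
Compare 24 vs 25: take 24 from left. Merged: [13, 16, 17, 24]
Compare 33 vs 25: take 25 from right. Merged: [13, 16, 17, 24, 25]
Compare 33 vs 26: take 26 from right. Merged: [13, 16, 17, 24, 25, 26]
Compare 33 vs 31: take 31 from right. Merged: [13, 16, 17, 24, 25, 26, 31]
Compare 33 vs 36: take 33 from left. Merged: [13, 16, 17, 24, 25, 26, 31, 33]
Compare 34 vs 36: take 34 from left. Merged: [13, 16, 17, 24, 25, 26, 31, 33, 34]
Append remaining from right: [36, 40]. Merged: [13, 16, 17, 24, 25, 26, 31, 33, 34, 36, 40]

Final merged array: [13, 16, 17, 24, 25, 26, 31, 33, 34, 36, 40]
Total comparisons: 9

The merged array is [13, 16, 17, 24, 25, 26, 31, 33, 34, 36, 40], requiring 9 comparisons. The merge step runs in O(n) time where n is the total number of elements.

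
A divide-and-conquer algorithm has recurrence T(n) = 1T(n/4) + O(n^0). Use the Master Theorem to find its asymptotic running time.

Master Theorem for T(n) = 1T(n/4) + O(n^0):

a = 1, b = 4, c = 0
log_b(a) = log_4(1) = 0.0000

Case 2: c = 0 = log_4(1) = 0.0000
T(n) = O(n^0 log n) = O(log n)

For T(n) = 1T(n/4) + O(n^0): log_4(1) = 0.0000. This is Case 2 of the Master Theorem (c = log_b(a), equal work at all levels), giving O(log n).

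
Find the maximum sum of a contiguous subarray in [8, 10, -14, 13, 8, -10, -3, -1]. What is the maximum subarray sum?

Using Kadane's algorithm on [8, 10, -14, 13, 8, -10, -3, -1]:

Scanning through the array:
Position 1 (value 10): max_ending_here = 18, max_so_far = 18
Position 2 (value -14): max_ending_here = 4, max_so_far = 18
Position 3 (value 13): max_ending_here = 17, max_so_far = 18
Position 4 (value 8): max_ending_here = 25, max_so_far = 25
Position 5 (value -10): max_ending_here = 15, max_so_far = 25
Position 6 (value -3): max_ending_here = 12, max_so_far = 25
Position 7 (value -1): max_ending_here = 11, max_so_far = 25

Maximum subarray: [8, 10, -14, 13, 8]
Maximum sum: 25

The maximum subarray is [8, 10, -14, 13, 8] with sum 25. This subarray runs from index 0 to index 4.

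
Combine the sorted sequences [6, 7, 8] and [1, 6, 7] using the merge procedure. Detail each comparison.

Merging process:

Compare 6 vs 1: take 1 from right. Merged: [1]
Compare 6 vs 6: take 6 from left. Merged: [1, 6]
Compare 7 vs 6: take 6 from right. Merged: [1, 6, 6]
Compare 7 vs 7: take 7 from left. Merged: [1, 6, 6, 7]
Compare 8 vs 7: take 7 from right. Merged: [1, 6, 6, 7, 7]
Append remaining from left: [8]. Merged: [1, 6, 6, 7, 7, 8]

Final merged array: [1, 6, 6, 7, 7, 8]
Total comparisons: 5

The merged array is [1, 6, 6, 7, 7, 8], requiring 5 comparisons. The merge step runs in O(n) time where n is the total number of elements.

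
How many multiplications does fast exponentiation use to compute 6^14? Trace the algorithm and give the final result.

Computing 6^14 by squaring (build up from 6^1; each line after the first costs one multiplication):

6^1 = 6
6^2 = (6^1)^2 = 6^2 = 36
6^3 = 6 * 6^2 = 6 * 36 = 216
6^6 = (6^3)^2 = 216^2 = 46656
6^7 = 6 * 6^6 = 6 * 46656 = 279936
6^14 = (6^7)^2 = 279936^2 = 78364164096

Result: 78364164096
Multiplications needed: 5 (5 lines after 6^1)

6^14 = 78364164096. Using exponentiation by squaring, this requires 5 multiplications. The key idea: if the exponent is even, square the half-power; if odd, multiply by the base once.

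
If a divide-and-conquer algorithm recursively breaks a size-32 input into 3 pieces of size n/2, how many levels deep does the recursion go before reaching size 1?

For divide and conquer with division factor 2:

Problem sizes at each level:
Level 0: 32
Level 1: 16
Level 2: 8
Level 3: 4
Level 4: 2
Level 5: 1

The root is level 0 and the size-1 base case is level 5 (the tree spans levels 0 through 5, i.e. 6 levels counting the root), so the depth is the number of divisions: log_2(32) = 5

The recursion tree depth is log_2(32) = 5. At each level, the problem size is divided by 2, so it takes 5 divisions to reduce to a base case of size 1. The algorithm makes 3 recursive calls at each level.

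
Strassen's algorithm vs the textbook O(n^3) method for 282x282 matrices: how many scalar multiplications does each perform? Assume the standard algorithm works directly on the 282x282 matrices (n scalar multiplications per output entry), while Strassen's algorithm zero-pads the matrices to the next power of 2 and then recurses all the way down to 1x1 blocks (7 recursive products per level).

Matrix multiplication for 282x282 matrices:

Strassen's algorithm requires power-of-2 dimensions. Pad 282x282 to 512x512 (next power of 2).

Standard algorithm: 282^3 = 22425768 multiplications
Strassen's algorithm: 7^(log2(512)) = 7^9 = 40353607 multiplications
Difference: 22425768 - 40353607 = -17927839 (Strassen uses MORE here due to padding overhead — for small or just-over-power-of-2 n, padding can outweigh the per-level savings)

Standard: 22425768 multiplications (282^3). Strassen: 40353607 multiplications (7^9, after padding to 512x512). Strassen reduces 8 recursive multiplications to 7 at each level.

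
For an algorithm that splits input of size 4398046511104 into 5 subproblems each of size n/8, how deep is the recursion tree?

For divide and conquer with division factor 8:

Problem sizes at each level:
Level 0: 4398046511104
Level 1: 549755813888
Level 2: 68719476736
Level 3: 8589934592
Level 4: 1073741824
Level 5: 134217728
Level 6: 16777216
Level 7: 2097152
Level 8: 262144
Level 9: 32768
Level 10: 4096
Level 11: 512
Level 12: 64
Level 13: 8
Level 14: 1

The root is level 0 and the size-1 base case is level 14 (the tree spans levels 0 through 14, i.e. 15 levels counting the root), so the depth is the number of divisions: log_8(4398046511104) = 14

The recursion tree depth is log_8(4398046511104) = 14. At each level, the problem size is divided by 8, so it takes 14 divisions to reduce to a base case of size 1. The algorithm makes 5 recursive calls at each level.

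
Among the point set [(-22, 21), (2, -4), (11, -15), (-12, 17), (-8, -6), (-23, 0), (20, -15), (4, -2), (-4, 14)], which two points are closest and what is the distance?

Computing all pairwise distances among 9 points:

d((-22, 21), (2, -4)) = 34.6554
d((-22, 21), (11, -15)) = 48.8365
d((-22, 21), (-12, 17)) = 10.7703
d((-22, 21), (-8, -6)) = 30.4138
d((-22, 21), (-23, 0)) = 21.0238
d((-22, 21), (20, -15)) = 55.3173
d((-22, 21), (4, -2)) = 34.7131
d((-22, 21), (-4, 14)) = 19.3132
d((2, -4), (11, -15)) = 14.2127
d((2, -4), (-12, 17)) = 25.2389
d((2, -4), (-8, -6)) = 10.198
d((2, -4), (-23, 0)) = 25.318
d((2, -4), (20, -15)) = 21.095
d((2, -4), (4, -2)) = 2.8284 <-- minimum
d((2, -4), (-4, 14)) = 18.9737
d((11, -15), (-12, 17)) = 39.4081
d((11, -15), (-8, -6)) = 21.0238
d((11, -15), (-23, 0)) = 37.1618
d((11, -15), (20, -15)) = 9.0
d((11, -15), (4, -2)) = 14.7648
d((11, -15), (-4, 14)) = 32.6497
d((-12, 17), (-8, -6)) = 23.3452
d((-12, 17), (-23, 0)) = 20.2485
d((-12, 17), (20, -15)) = 45.2548
d((-12, 17), (4, -2)) = 24.8395
d((-12, 17), (-4, 14)) = 8.544
d((-8, -6), (-23, 0)) = 16.1555
d((-8, -6), (20, -15)) = 29.4109
d((-8, -6), (4, -2)) = 12.6491
d((-8, -6), (-4, 14)) = 20.3961
d((-23, 0), (20, -15)) = 45.5412
d((-23, 0), (4, -2)) = 27.074
d((-23, 0), (-4, 14)) = 23.6008
d((20, -15), (4, -2)) = 20.6155
d((20, -15), (-4, 14)) = 37.6431
d((4, -2), (-4, 14)) = 17.8885

Closest pair: (2, -4) and (4, -2) with distance 2.8284

The closest pair is (2, -4) and (4, -2) with Euclidean distance 2.8284. For 9 points, brute-force pairwise comparison is shown above. For large n, the divide-and-conquer algorithm (sort by x, recurse on halves, check the dividing strip) achieves O(n log n).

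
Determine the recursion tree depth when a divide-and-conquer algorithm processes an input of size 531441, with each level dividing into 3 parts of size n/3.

For divide and conquer with division factor 3:

Problem sizes at each level:
Level 0: 531441
Level 1: 177147
Level 2: 59049
Level 3: 19683
Level 4: 6561
Level 5: 2187
Level 6: 729
Level 7: 243
Level 8: 81
Level 9: 27
Level 10: 9
Level 11: 3
Level 12: 1

The root is level 0 and the size-1 base case is level 12 (the tree spans levels 0 through 12, i.e. 13 levels counting the root), so the depth is the number of divisions: log_3(531441) = 12

The recursion tree depth is log_3(531441) = 12. At each level, the problem size is divided by 3, so it takes 12 divisions to reduce to a base case of size 1. The algorithm makes 3 recursive calls at each level.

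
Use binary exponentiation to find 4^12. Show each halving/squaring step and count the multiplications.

Computing 4^12 by squaring (build up from 4^1; each line after the first costs one multiplication):

4^1 = 4
4^2 = (4^1)^2 = 4^2 = 16
4^3 = 4 * 4^2 = 4 * 16 = 64
4^6 = (4^3)^2 = 64^2 = 4096
4^12 = (4^6)^2 = 4096^2 = 16777216

Result: 16777216
Multiplications needed: 4 (4 lines after 4^1)

4^12 = 16777216. Using exponentiation by squaring, this requires 4 multiplications. The key idea: if the exponent is even, square the half-power; if odd, multiply by the base once.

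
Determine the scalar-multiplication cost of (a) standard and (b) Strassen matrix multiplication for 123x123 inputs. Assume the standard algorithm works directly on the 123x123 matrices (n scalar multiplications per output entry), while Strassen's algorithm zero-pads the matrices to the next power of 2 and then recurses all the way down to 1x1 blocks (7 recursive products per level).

Matrix multiplication for 123x123 matrices:

Strassen's algorithm requires power-of-2 dimensions. Pad 123x123 to 128x128 (next power of 2).

Standard algorithm: 123^3 = 1860867 multiplications
Strassen's algorithm: 7^(log2(128)) = 7^7 = 823543 multiplications
Savings: 1860867 - 823543 = 1037324 multiplications

Standard: 1860867 multiplications (123^3). Strassen: 823543 multiplications (7^7, after padding to 128x128). Strassen reduces 8 recursive multiplications to 7 at each level.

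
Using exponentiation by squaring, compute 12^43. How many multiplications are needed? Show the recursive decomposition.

Computing 12^43 by squaring (build up from 12^1; each line after the first costs one multiplication):

12^1 = 12
12^2 = (12^1)^2 = 12^2 = 144
12^4 = (12^2)^2 = 144^2 = 20736
12^5 = 12 * 12^4 = 12 * 20736 = 248832
12^10 = (12^5)^2 = 248832^2 = 61917364224
12^20 = (12^10)^2 = 61917364224^2 = 3833759992447475122176
12^21 = 12 * 12^20 = 12 * 3833759992447475122176 = 46005119909369701466112
12^42 = (12^21)^2 = 46005119909369701466112^2 = 2116471057875484488839167999221661362284396544
12^43 = 12 * 12^42 = 12 * 2116471057875484488839167999221661362284396544 = 25397652694505813866070015990659936347412758528

Result: 25397652694505813866070015990659936347412758528
Multiplications needed: 8 (8 lines after 12^1)

12^43 = 25397652694505813866070015990659936347412758528. Using exponentiation by squaring, this requires 8 multiplications. The key idea: if the exponent is even, square the half-power; if odd, multiply by the base once.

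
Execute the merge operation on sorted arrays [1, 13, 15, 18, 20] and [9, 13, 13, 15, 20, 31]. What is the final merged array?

Merging process:

Compare 1 vs 9: take 1 from left. Merged: [1]
Compare 13 vs 9: take 9 from right. Merged: [1, 9]
Compare 13 vs 13: take 13 from left. Merged: [1, 9, 13]
Compare 15 vs 13: take 13 from right. Merged: [1, 9, 13, 13]
Compare 15 vs 13: take 13 from right. Merged: [1, 9, 13, 13, 13]
Compare 15 vs 15: take 15 from left. Merged: [1, 9, 13, 13, 13, 15]
Compare 18 vs 15: take 15 from right. Merged: [1, 9, 13, 13, 13, 15, 15]
Compare 18 vs 20: take 18 from left. Merged: [1, 9, 13, 13, 13, 15, 15, 18]
Compare 20 vs 20: take 20 from left. Merged: [1, 9, 13, 13, 13, 15, 15, 18, 20]
Append remaining from right: [20, 31]. Merged: [1, 9, 13, 13, 13, 15, 15, 18, 20, 20, 31]

Final merged array: [1, 9, 13, 13, 13, 15, 15, 18, 20, 20, 31]
Total comparisons: 9

The merged array is [1, 9, 13, 13, 13, 15, 15, 18, 20, 20, 31], requiring 9 comparisons. The merge step runs in O(n) time where n is the total number of elements.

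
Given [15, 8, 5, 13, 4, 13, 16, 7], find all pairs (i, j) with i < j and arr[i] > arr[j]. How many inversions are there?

Finding inversions in [15, 8, 5, 13, 4, 13, 16, 7]:

(0, 1): arr[0]=15 > arr[1]=8
(0, 2): arr[0]=15 > arr[2]=5
(0, 3): arr[0]=15 > arr[3]=13
(0, 4): arr[0]=15 > arr[4]=4
(0, 5): arr[0]=15 > arr[5]=13
(0, 7): arr[0]=15 > arr[7]=7
(1, 2): arr[1]=8 > arr[2]=5
(1, 4): arr[1]=8 > arr[4]=4
(1, 7): arr[1]=8 > arr[7]=7
(2, 4): arr[2]=5 > arr[4]=4
(3, 4): arr[3]=13 > arr[4]=4
(3, 7): arr[3]=13 > arr[7]=7
(5, 7): arr[5]=13 > arr[7]=7
(6, 7): arr[6]=16 > arr[7]=7

Total inversions: 14

The array has 14 inversion(s): (0,1), (0,2), (0,3), (0,4), (0,5), (0,7), (1,2), (1,4), (1,7), (2,4), (3,4), (3,7), (5,7), (6,7). Each pair (i,j) satisfies i < j and arr[i] > arr[j].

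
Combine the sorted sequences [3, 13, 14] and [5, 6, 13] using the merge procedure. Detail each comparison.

Merging process:

Compare 3 vs 5: take 3 from left. Merged: [3]
Compare 13 vs 5: take 5 from right. Merged: [3, 5]
Compare 13 vs 6: take 6 from right. Merged: [3, 5, 6]
Compare 13 vs 13: take 13 from left. Merged: [3, 5, 6, 13]
Compare 14 vs 13: take 13 from right. Merged: [3, 5, 6, 13, 13]
Append remaining from left: [14]. Merged: [3, 5, 6, 13, 13, 14]

Final merged array: [3, 5, 6, 13, 13, 14]
Total comparisons: 5

The merged array is [3, 5, 6, 13, 13, 14], requiring 5 comparisons. The merge step runs in O(n) time where n is the total number of elements.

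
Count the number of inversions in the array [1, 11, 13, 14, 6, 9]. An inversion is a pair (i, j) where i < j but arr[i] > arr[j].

Finding inversions in [1, 11, 13, 14, 6, 9]:

(1, 4): arr[1]=11 > arr[4]=6
(1, 5): arr[1]=11 > arr[5]=9
(2, 4): arr[2]=13 > arr[4]=6
(2, 5): arr[2]=13 > arr[5]=9
(3, 4): arr[3]=14 > arr[4]=6
(3, 5): arr[3]=14 > arr[5]=9

Total inversions: 6

The array has 6 inversion(s): (1,4), (1,5), (2,4), (2,5), (3,4), (3,5). Each pair (i,j) satisfies i < j and arr[i] > arr[j].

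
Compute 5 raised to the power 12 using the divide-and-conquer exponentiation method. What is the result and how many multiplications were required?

Computing 5^12 by squaring (build up from 5^1; each line after the first costs one multiplication):

5^1 = 5
5^2 = (5^1)^2 = 5^2 = 25
5^3 = 5 * 5^2 = 5 * 25 = 125
5^6 = (5^3)^2 = 125^2 = 15625
5^12 = (5^6)^2 = 15625^2 = 244140625

Result: 244140625
Multiplications needed: 4 (4 lines after 5^1)

5^12 = 244140625. Using exponentiation by squaring, this requires 4 multiplications. The key idea: if the exponent is even, square the half-power; if odd, multiply by the base once.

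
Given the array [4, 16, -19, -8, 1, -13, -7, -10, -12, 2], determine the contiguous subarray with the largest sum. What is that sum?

Using Kadane's algorithm on [4, 16, -19, -8, 1, -13, -7, -10, -12, 2]:

Scanning through the array:
Position 1 (value 16): max_ending_here = 20, max_so_far = 20
Position 2 (value -19): max_ending_here = 1, max_so_far = 20
Position 3 (value -8): max_ending_here = -7, max_so_far = 20
Position 4 (value 1): max_ending_here = 1, max_so_far = 20
Position 5 (value -13): max_ending_here = -12, max_so_far = 20
Position 6 (value -7): max_ending_here = -7, max_so_far = 20
Position 7 (value -10): max_ending_here = -10, max_so_far = 20
Position 8 (value -12): max_ending_here = -12, max_so_far = 20
Position 9 (value 2): max_ending_here = 2, max_so_far = 20

Maximum subarray: [4, 16]
Maximum sum: 20

The maximum subarray is [4, 16] with sum 20. This subarray runs from index 0 to index 1.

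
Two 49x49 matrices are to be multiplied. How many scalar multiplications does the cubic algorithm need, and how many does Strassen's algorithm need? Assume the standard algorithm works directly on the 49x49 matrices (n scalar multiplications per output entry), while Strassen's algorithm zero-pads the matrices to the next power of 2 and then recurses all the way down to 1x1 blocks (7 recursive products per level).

Matrix multiplication for 49x49 matrices:

Strassen's algorithm requires power-of-2 dimensions. Pad 49x49 to 64x64 (next power of 2).

Standard algorithm: 49^3 = 117649 multiplications
Strassen's algorithm: 7^(log2(64)) = 7^6 = 117649 multiplications
Savings: 117649 - 117649 = 0 multiplications

Standard: 117649 multiplications (49^3). Strassen: 117649 multiplications (7^6, after padding to 64x64). Strassen reduces 8 recursive multiplications to 7 at each level.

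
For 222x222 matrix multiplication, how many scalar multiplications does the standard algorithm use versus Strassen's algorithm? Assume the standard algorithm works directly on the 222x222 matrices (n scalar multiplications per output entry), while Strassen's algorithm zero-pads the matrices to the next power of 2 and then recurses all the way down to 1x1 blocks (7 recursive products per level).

Matrix multiplication for 222x222 matrices:

Strassen's algorithm requires power-of-2 dimensions. Pad 222x222 to 256x256 (next power of 2).

Standard algorithm: 222^3 = 10941048 multiplications
Strassen's algorithm: 7^(log2(256)) = 7^8 = 5764801 multiplications
Savings: 10941048 - 5764801 = 5176247 multiplications

Standard: 10941048 multiplications (222^3). Strassen: 5764801 multiplications (7^8, after padding to 256x256). Strassen reduces 8 recursive multiplications to 7 at each level.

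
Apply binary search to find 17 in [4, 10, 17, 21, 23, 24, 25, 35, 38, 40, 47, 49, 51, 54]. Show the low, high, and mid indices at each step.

Binary search for 17 in [4, 10, 17, 21, 23, 24, 25, 35, 38, 40, 47, 49, 51, 54]:

lo=0, hi=13, mid=6, arr[mid]=25 -> 25 > 17, search left half
lo=0, hi=5, mid=2, arr[mid]=17 -> Found target at index 2!

Binary search finds 17 at index 2 after 2 comparisons. The search repeatedly halves the search space by comparing with the middle element.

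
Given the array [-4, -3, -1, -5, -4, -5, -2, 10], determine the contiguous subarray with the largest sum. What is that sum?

Using Kadane's algorithm on [-4, -3, -1, -5, -4, -5, -2, 10]:

Scanning through the array:
Position 1 (value -3): max_ending_here = -3, max_so_far = -3
Position 2 (value -1): max_ending_here = -1, max_so_far = -1
Position 3 (value -5): max_ending_here = -5, max_so_far = -1
Position 4 (value -4): max_ending_here = -4, max_so_far = -1
Position 5 (value -5): max_ending_here = -5, max_so_far = -1
Position 6 (value -2): max_ending_here = -2, max_so_far = -1
Position 7 (value 10): max_ending_here = 10, max_so_far = 10

Maximum subarray: [10]
Maximum sum: 10

The maximum subarray is [10] with sum 10. This subarray runs from index 7 to index 7.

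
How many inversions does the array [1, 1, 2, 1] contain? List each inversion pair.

Finding inversions in [1, 1, 2, 1]:

(2, 3): arr[2]=2 > arr[3]=1

Total inversions: 1

The array has 1 inversion(s): (2,3). Each pair (i,j) satisfies i < j and arr[i] > arr[j].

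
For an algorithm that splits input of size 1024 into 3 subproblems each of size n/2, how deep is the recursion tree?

For divide and conquer with division factor 2:

Problem sizes at each level:
Level 0: 1024
Level 1: 512
Level 2: 256
Level 3: 128
Level 4: 64
Level 5: 32
Level 6: 16
Level 7: 8
Level 8: 4
Level 9: 2
Level 10: 1

The root is level 0 and the size-1 base case is level 10 (the tree spans levels 0 through 10, i.e. 11 levels counting the root), so the depth is the number of divisions: log_2(1024) = 10

The recursion tree depth is log_2(1024) = 10. At each level, the problem size is divided by 2, so it takes 10 divisions to reduce to a base case of size 1. The algorithm makes 3 recursive calls at each level.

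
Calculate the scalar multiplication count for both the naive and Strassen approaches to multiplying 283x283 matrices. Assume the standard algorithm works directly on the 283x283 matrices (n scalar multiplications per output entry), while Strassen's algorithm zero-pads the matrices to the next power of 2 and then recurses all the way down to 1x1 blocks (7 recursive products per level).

Matrix multiplication for 283x283 matrices:

Strassen's algorithm requires power-of-2 dimensions. Pad 283x283 to 512x512 (next power of 2).

Standard algorithm: 283^3 = 22665187 multiplications
Strassen's algorithm: 7^(log2(512)) = 7^9 = 40353607 multiplications
Difference: 22665187 - 40353607 = -17688420 (Strassen uses MORE here due to padding overhead — for small or just-over-power-of-2 n, padding can outweigh the per-level savings)

Standard: 22665187 multiplications (283^3). Strassen: 40353607 multiplications (7^9, after padding to 512x512). Strassen reduces 8 recursive multiplications to 7 at each level.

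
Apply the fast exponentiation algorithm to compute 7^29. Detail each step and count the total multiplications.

Computing 7^29 by squaring (build up from 7^1; each line after the first costs one multiplication):

7^1 = 7
7^2 = (7^1)^2 = 7^2 = 49
7^3 = 7 * 7^2 = 7 * 49 = 343
7^6 = (7^3)^2 = 343^2 = 117649
7^7 = 7 * 7^6 = 7 * 117649 = 823543
7^14 = (7^7)^2 = 823543^2 = 678223072849
7^28 = (7^14)^2 = 678223072849^2 = 459986536544739960976801
7^29 = 7 * 7^28 = 7 * 459986536544739960976801 = 3219905755813179726837607

Result: 3219905755813179726837607
Multiplications needed: 7 (7 lines after 7^1)

7^29 = 3219905755813179726837607. Using exponentiation by squaring, this requires 7 multiplications. The key idea: if the exponent is even, square the half-power; if odd, multiply by the base once.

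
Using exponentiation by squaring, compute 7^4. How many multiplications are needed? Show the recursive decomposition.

Computing 7^4 by squaring (build up from 7^1; each line after the first costs one multiplication):

7^1 = 7
7^2 = (7^1)^2 = 7^2 = 49
7^4 = (7^2)^2 = 49^2 = 2401

Result: 2401
Multiplications needed: 2 (2 lines after 7^1)

7^4 = 2401. Using exponentiation by squaring, this requires 2 multiplications. The key idea: if the exponent is even, square the half-power; if odd, multiply by the base once.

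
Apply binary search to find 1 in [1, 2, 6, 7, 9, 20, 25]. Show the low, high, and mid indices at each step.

Binary search for 1 in [1, 2, 6, 7, 9, 20, 25]:

lo=0, hi=6, mid=3, arr[mid]=7 -> 7 > 1, search left half
lo=0, hi=2, mid=1, arr[mid]=2 -> 2 > 1, search left half
lo=0, hi=0, mid=0, arr[mid]=1 -> Found target at index 0!

Binary search finds 1 at index 0 after 3 comparisons. The search repeatedly halves the search space by comparing with the middle element.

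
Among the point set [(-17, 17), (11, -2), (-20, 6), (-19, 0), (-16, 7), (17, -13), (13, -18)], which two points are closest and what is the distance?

Computing all pairwise distances among 7 points:

d((-17, 17), (11, -2)) = 33.8378
d((-17, 17), (-20, 6)) = 11.4018
d((-17, 17), (-19, 0)) = 17.1172
d((-17, 17), (-16, 7)) = 10.0499
d((-17, 17), (17, -13)) = 45.3431
d((-17, 17), (13, -18)) = 46.0977
d((11, -2), (-20, 6)) = 32.0156
d((11, -2), (-19, 0)) = 30.0666
d((11, -2), (-16, 7)) = 28.4605
d((11, -2), (17, -13)) = 12.53
d((11, -2), (13, -18)) = 16.1245
d((-20, 6), (-19, 0)) = 6.0828
d((-20, 6), (-16, 7)) = 4.1231 <-- minimum
d((-20, 6), (17, -13)) = 41.5933
d((-20, 6), (13, -18)) = 40.8044
d((-19, 0), (-16, 7)) = 7.6158
d((-19, 0), (17, -13)) = 38.2753
d((-19, 0), (13, -18)) = 36.7151
d((-16, 7), (17, -13)) = 38.5876
d((-16, 7), (13, -18)) = 38.2884
d((17, -13), (13, -18)) = 6.4031

Closest pair: (-20, 6) and (-16, 7) with distance 4.1231

The closest pair is (-20, 6) and (-16, 7) with Euclidean distance 4.1231. For 7 points, brute-force pairwise comparison is shown above. For large n, the divide-and-conquer algorithm (sort by x, recurse on halves, check the dividing strip) achieves O(n log n).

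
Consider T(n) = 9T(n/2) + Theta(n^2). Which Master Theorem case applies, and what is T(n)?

Master Theorem for T(n) = 9T(n/2) + O(n^2):

a = 9, b = 2, c = 2
log_b(a) = log_2(9) = 3.1699

Case 1: c = 2 < log_2(9) = 3.1699
T(n) = O(n^(log_2 9))

For T(n) = 9T(n/2) + O(n^2): log_2(9) = 3.1699. This is Case 1 of the Master Theorem (c < log_b(a), work dominated by leaves), giving O(n^(log_2 9)).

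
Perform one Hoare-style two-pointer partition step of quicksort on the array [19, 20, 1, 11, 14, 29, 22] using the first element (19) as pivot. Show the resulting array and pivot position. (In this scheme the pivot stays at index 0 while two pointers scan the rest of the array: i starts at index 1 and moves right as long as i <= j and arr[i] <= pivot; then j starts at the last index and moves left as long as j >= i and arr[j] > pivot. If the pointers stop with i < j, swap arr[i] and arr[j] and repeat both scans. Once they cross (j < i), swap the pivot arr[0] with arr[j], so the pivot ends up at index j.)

Hoare-style two-pointer partition with pivot = 19:

Initial array: [19, 20, 1, 11, 14, 29, 22]

Pointers start at i = 1, j = 6.
i stops at index 1 (arr[1]=20 > 19), j stops at index 4 (arr[4]=14 <= 19): swap arr[1] and arr[4], array becomes [19, 14, 1, 11, 20, 29, 22]
i ends at 4, j ends at 3: the pointers have crossed (j < i), so scanning stops.

Swap pivot arr[0] with arr[3] to place pivot at position 3: [11, 14, 1, 19, 20, 29, 22]
Pivot position: 3

After partitioning with pivot 19, the array becomes [11, 14, 1, 19, 20, 29, 22]. The pivot is placed at index 3. All elements to the left of the pivot are <= 19, and all elements to the right are > 19.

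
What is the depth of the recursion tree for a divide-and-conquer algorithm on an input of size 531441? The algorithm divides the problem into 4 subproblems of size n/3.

For divide and conquer with division factor 3:

Problem sizes at each level:
Level 0: 531441
Level 1: 177147
Level 2: 59049
Level 3: 19683
Level 4: 6561
Level 5: 2187
Level 6: 729
Level 7: 243
Level 8: 81
Level 9: 27
Level 10: 9
Level 11: 3
Level 12: 1

The root is level 0 and the size-1 base case is level 12 (the tree spans levels 0 through 12, i.e. 13 levels counting the root), so the depth is the number of divisions: log_3(531441) = 12

The recursion tree depth is log_3(531441) = 12. At each level, the problem size is divided by 3, so it takes 12 divisions to reduce to a base case of size 1. The algorithm makes 4 recursive calls at each level.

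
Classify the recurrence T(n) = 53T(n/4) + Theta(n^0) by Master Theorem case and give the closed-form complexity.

Master Theorem for T(n) = 53T(n/4) + O(n^0):

a = 53, b = 4, c = 0
log_b(a) = log_4(53) = 2.8640

Case 1: c = 0 < log_4(53) = 2.8640
T(n) = O(n^(log_4 53))

For T(n) = 53T(n/4) + O(n^0): log_4(53) = 2.8640. This is Case 1 of the Master Theorem (c < log_b(a), work dominated by leaves), giving O(n^(log_4 53)).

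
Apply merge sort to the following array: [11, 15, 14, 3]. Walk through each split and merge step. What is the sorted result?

Merge sort trace:

Split: [11, 15, 14, 3] -> [11, 15] and [14, 3]
  Split: [11, 15] -> [11] and [15]
  Merge: [11] + [15] -> [11, 15]
  Split: [14, 3] -> [14] and [3]
  Merge: [14] + [3] -> [3, 14]
Merge: [11, 15] + [3, 14] -> [3, 11, 14, 15]

Final sorted array: [3, 11, 14, 15]

The merge sort proceeds by recursively splitting the array and merging sorted halves.
After all merges, the sorted array is [3, 11, 14, 15].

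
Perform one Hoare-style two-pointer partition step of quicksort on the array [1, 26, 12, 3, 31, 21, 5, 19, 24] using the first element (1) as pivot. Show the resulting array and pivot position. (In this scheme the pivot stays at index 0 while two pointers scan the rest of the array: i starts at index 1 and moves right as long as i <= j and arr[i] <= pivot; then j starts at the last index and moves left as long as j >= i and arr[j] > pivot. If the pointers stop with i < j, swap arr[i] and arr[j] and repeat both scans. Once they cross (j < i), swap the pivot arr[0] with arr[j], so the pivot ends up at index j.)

Hoare-style two-pointer partition with pivot = 1:

Initial array: [1, 26, 12, 3, 31, 21, 5, 19, 24]

Pointers start at i = 1, j = 8.
i ends at 1, j ends at 0: the pointers have crossed (j < i), so scanning stops.

j = 0, so swapping arr[0] with arr[j] leaves the pivot at position 0: [1, 26, 12, 3, 31, 21, 5, 19, 24]
Pivot position: 0

After partitioning with pivot 1, the array becomes [1, 26, 12, 3, 31, 21, 5, 19, 24]. The pivot is placed at index 0. All elements to the left of the pivot are <= 1, and all elements to the right are > 1.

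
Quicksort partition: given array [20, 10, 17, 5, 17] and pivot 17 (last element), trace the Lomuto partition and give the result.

Lomuto partition with pivot = 17:

Initial array: [20, 10, 17, 5, 17]

arr[0]=20 > 17: no swap
arr[1]=10 <= 17: swap with position 0, array becomes [10, 20, 17, 5, 17]
arr[2]=17 <= 17: swap with position 1, array becomes [10, 17, 20, 5, 17]
arr[3]=5 <= 17: swap with position 2, array becomes [10, 17, 5, 20, 17]

Place pivot at position 3: [10, 17, 5, 17, 20]
Pivot position: 3

After partitioning with pivot 17, the array becomes [10, 17, 5, 17, 20]. The pivot is placed at index 3. All elements to the left of the pivot are <= 17, and all elements to the right are > 17.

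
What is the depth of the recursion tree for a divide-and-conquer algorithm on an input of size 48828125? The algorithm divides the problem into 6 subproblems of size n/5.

For divide and conquer with division factor 5:

Problem sizes at each level:
Level 0: 48828125
Level 1: 9765625
Level 2: 1953125
Level 3: 390625
Level 4: 78125
Level 5: 15625
Level 6: 3125
Level 7: 625
Level 8: 125
Level 9: 25
Level 10: 5
Level 11: 1

The root is level 0 and the size-1 base case is level 11 (the tree spans levels 0 through 11, i.e. 12 levels counting the root), so the depth is the number of divisions: log_5(48828125) = 11

The recursion tree depth is log_5(48828125) = 11. At each level, the problem size is divided by 5, so it takes 11 divisions to reduce to a base case of size 1. The algorithm makes 6 recursive calls at each level.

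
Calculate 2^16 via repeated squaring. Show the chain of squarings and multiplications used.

Computing 2^16 by squaring (build up from 2^1; each line after the first costs one multiplication):

2^1 = 2
2^2 = (2^1)^2 = 2^2 = 4
2^4 = (2^2)^2 = 4^2 = 16
2^8 = (2^4)^2 = 16^2 = 256
2^16 = (2^8)^2 = 256^2 = 65536

Result: 65536
Multiplications needed: 4 (4 lines after 2^1)

2^16 = 65536. Using exponentiation by squaring, this requires 4 multiplications. The key idea: if the exponent is even, square the half-power; if odd, multiply by the base once.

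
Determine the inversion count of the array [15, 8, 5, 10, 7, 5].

Finding inversions in [15, 8, 5, 10, 7, 5]:

(0, 1): arr[0]=15 > arr[1]=8
(0, 2): arr[0]=15 > arr[2]=5
(0, 3): arr[0]=15 > arr[3]=10
(0, 4): arr[0]=15 > arr[4]=7
(0, 5): arr[0]=15 > arr[5]=5
(1, 2): arr[1]=8 > arr[2]=5
(1, 4): arr[1]=8 > arr[4]=7
(1, 5): arr[1]=8 > arr[5]=5
(3, 4): arr[3]=10 > arr[4]=7
(3, 5): arr[3]=10 > arr[5]=5
(4, 5): arr[4]=7 > arr[5]=5

Total inversions: 11

The array has 11 inversion(s): (0,1), (0,2), (0,3), (0,4), (0,5), (1,2), (1,4), (1,5), (3,4), (3,5), (4,5). Each pair (i,j) satisfies i < j and arr[i] > arr[j].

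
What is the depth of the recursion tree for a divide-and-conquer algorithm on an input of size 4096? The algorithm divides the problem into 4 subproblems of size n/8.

For divide and conquer with division factor 8:

Problem sizes at each level:
Level 0: 4096
Level 1: 512
Level 2: 64
Level 3: 8
Level 4: 1

The root is level 0 and the size-1 base case is level 4 (the tree spans levels 0 through 4, i.e. 5 levels counting the root), so the depth is the number of divisions: log_8(4096) = 4

The recursion tree depth is log_8(4096) = 4. At each level, the problem size is divided by 8, so it takes 4 divisions to reduce to a base case of size 1. The algorithm makes 4 recursive calls at each level.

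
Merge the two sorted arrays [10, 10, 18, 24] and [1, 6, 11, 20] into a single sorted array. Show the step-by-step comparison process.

Merging process:

Compare 10 vs 1: take 1 from right. Merged: [1]
Compare 10 vs 6: take 6 from right. Merged: [1, 6]
Compare 10 vs 11: take 10 from left. Merged: [1, 6, 10]
Compare 10 vs 11: take 10 from left. Merged: [1, 6, 10, 10]
Compare 18 vs 11: take 11 from right. Merged: [1, 6, 10, 10, 11]
Compare 18 vs 20: take 18 from left. Merged: [1, 6, 10, 10, 11, 18]
Compare 24 vs 20: take 20 from right. Merged: [1, 6, 10, 10, 11, 18, 20]
Append remaining from left: [24]. Merged: [1, 6, 10, 10, 11, 18, 20, 24]

Final merged array: [1, 6, 10, 10, 11, 18, 20, 24]
Total comparisons: 7

The merged array is [1, 6, 10, 10, 11, 18, 20, 24], requiring 7 comparisons. The merge step runs in O(n) time where n is the total number of elements.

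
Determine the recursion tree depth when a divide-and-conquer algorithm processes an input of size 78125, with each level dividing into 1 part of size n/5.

For divide and conquer with division factor 5:

Problem sizes at each level:
Level 0: 78125
Level 1: 15625
Level 2: 3125
Level 3: 625
Level 4: 125
Level 5: 25
Level 6: 5
Level 7: 1

The root is level 0 and the size-1 base case is level 7 (the tree spans levels 0 through 7, i.e. 8 levels counting the root), so the depth is the number of divisions: log_5(78125) = 7

The recursion tree depth is log_5(78125) = 7. At each level, the problem size is divided by 5, so it takes 7 divisions to reduce to a base case of size 1. The algorithm makes 1 recursive call at each level.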